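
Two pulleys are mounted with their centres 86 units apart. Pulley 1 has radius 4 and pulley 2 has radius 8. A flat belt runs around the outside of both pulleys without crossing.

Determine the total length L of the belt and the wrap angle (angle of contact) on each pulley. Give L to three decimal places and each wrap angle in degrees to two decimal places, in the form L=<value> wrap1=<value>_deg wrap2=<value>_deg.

open belt: β = asin((r2−r1)/C) = asin(4/86) = 2.6659°
wrap1 = π − 2β = 174.6682°
wrap2 = π + 2β = 185.3318°
tangent length = C·cosβ = 85.9069
L = r1·wrap1 + r2·wrap2 + 2·C·cosβ = 4·3.0485 + 8·3.2346 + 2·85.9069 = 209.8852

L=209.885 wrap1=174.67_deg wrap2=185.33_deg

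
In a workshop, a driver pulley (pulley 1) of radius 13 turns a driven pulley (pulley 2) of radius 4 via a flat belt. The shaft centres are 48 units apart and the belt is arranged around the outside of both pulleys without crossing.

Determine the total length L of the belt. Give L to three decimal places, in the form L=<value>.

L=151.100

open belt: β = asin((r2−r1)/C) = asin(-9/48) = -10.8069°
wrap1 = π − 2β = 201.6138°
wrap2 = π + 2β = 158.3862°
tangent length = C·cosβ = 47.1487
L = r1·wrap1 + r2·wrap2 + 2·C·cosβ = 13·3.5188 + 4·2.7644 + 2·47.1487 = 151.0996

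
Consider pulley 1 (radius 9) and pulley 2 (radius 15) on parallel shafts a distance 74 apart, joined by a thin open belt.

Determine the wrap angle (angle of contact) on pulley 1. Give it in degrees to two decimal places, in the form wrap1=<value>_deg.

open belt: β = asin((r2−r1)/C) = asin(6/74) = 4.6507°
wrap1 = π − 2β = 170.6986°
wrap2 = π + 2β = 189.3014°

wrap1=170.70_deg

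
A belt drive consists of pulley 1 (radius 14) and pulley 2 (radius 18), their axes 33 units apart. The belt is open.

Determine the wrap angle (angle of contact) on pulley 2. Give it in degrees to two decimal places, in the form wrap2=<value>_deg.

open belt: β = asin((r2−r1)/C) = asin(4/33) = 6.9621°
wrap1 = π − 2β = 166.0759°
wrap2 = π + 2β = 193.9241°

wrap2=193.92_deg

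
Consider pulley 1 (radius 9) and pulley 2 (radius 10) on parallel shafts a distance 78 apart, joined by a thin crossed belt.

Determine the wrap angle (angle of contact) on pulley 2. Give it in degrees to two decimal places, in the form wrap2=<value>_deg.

crossed belt: β = asin((r1+r2)/C) = asin(19/78) = 14.0985°
wrap1 = wrap2 = π + 2β = 208.1970°

wrap2=208.20_deg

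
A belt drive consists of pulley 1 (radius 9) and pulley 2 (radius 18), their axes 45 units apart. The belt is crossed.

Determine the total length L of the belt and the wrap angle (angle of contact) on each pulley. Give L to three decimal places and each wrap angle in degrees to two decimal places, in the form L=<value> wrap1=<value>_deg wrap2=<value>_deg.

L=191.572 wrap1=253.74_deg wrap2=253.74_deg

crossed belt: β = asin((r1+r2)/C) = asin(27/45) = 36.8699°
wrap1 = wrap2 = π + 2β = 253.7398°
tangent length = C·cosβ = 36.0000
L = (r1+r2)·wrap + 2·C·cosβ = 27·4.4286 + 2·36.0000 = 191.5721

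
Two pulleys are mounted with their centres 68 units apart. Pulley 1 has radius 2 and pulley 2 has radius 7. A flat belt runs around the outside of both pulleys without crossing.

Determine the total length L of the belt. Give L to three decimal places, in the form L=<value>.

open belt: β = asin((r2−r1)/C) = asin(5/68) = 4.2167°
wrap1 = π − 2β = 171.5665°
wrap2 = π + 2β = 188.4335°
tangent length = C·cosβ = 67.8159
L = r1·wrap1 + r2·wrap2 + 2·C·cosβ = 2·2.9944 + 7·3.2888 + 2·67.8159 = 164.6421

L=164.642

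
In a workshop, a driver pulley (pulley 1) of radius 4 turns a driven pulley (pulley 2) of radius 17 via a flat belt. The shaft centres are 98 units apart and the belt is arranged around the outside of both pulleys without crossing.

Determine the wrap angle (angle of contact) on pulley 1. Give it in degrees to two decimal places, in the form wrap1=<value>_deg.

wrap1=164.75_deg

open belt: β = asin((r2−r1)/C) = asin(13/98) = 7.6229°
wrap1 = π − 2β = 164.7541°
wrap2 = π + 2β = 195.2459°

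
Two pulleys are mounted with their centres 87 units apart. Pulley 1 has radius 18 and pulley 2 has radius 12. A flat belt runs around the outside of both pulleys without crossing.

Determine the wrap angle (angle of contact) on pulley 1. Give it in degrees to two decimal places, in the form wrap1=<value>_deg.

open belt: β = asin((r2−r1)/C) = asin(-6/87) = -3.9546°
wrap1 = π − 2β = 187.9091°
wrap2 = π + 2β = 172.0909°

wrap1=187.91_deg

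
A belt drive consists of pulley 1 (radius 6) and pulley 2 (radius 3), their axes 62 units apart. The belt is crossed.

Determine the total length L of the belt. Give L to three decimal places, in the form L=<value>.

crossed belt: β = asin((r1+r2)/C) = asin(9/62) = 8.3466°
wrap1 = wrap2 = π + 2β = 196.6932°
tangent length = C·cosβ = 61.3433
L = (r1+r2)·wrap + 2·C·cosβ = 9·3.4329 + 2·61.3433 = 153.5831

L=153.583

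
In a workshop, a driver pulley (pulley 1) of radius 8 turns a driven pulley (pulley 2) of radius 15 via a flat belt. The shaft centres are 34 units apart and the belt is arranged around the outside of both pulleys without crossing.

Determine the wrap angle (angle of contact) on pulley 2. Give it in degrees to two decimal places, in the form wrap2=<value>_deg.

open belt: β = asin((r2−r1)/C) = asin(7/34) = 11.8812°
wrap1 = π − 2β = 156.2377°
wrap2 = π + 2β = 203.7623°

wrap2=203.76_deg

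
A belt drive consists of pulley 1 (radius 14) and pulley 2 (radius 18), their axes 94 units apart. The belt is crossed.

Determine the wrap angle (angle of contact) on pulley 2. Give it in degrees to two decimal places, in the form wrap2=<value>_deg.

wrap2=219.81_deg

crossed belt: β = asin((r1+r2)/C) = asin(32/94) = 19.9028°
wrap1 = wrap2 = π + 2β = 219.8056°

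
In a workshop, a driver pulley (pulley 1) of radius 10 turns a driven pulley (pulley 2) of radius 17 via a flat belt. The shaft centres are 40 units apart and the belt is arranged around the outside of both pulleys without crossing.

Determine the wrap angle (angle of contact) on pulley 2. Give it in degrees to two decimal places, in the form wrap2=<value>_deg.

wrap2=200.16_deg

open belt: β = asin((r2−r1)/C) = asin(7/40) = 10.0787°
wrap1 = π − 2β = 159.8427°
wrap2 = π + 2β = 200.1573°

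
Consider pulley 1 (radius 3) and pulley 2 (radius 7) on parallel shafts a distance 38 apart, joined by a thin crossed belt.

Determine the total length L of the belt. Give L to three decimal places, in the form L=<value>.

crossed belt: β = asin((r1+r2)/C) = asin(10/38) = 15.2575°
wrap1 = wrap2 = π + 2β = 210.5150°
tangent length = C·cosβ = 36.6606
L = (r1+r2)·wrap + 2·C·cosβ = 10·3.6742 + 2·36.6606 = 110.0630

L=110.063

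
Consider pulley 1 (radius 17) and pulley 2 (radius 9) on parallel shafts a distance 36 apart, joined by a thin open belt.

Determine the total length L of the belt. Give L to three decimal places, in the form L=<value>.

open belt: β = asin((r2−r1)/C) = asin(-8/36) = -12.8396°
wrap1 = π − 2β = 205.6792°
wrap2 = π + 2β = 154.3208°
tangent length = C·cosβ = 35.0999
L = r1·wrap1 + r2·wrap2 + 2·C·cosβ = 17·3.5898 + 9·2.6934 + 2·35.0999 = 155.4666

L=155.467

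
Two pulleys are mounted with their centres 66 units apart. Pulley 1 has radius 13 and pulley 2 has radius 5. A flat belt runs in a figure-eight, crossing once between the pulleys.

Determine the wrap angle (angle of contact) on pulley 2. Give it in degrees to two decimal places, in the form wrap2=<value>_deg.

wrap2=211.65_deg

crossed belt: β = asin((r1+r2)/C) = asin(18/66) = 15.8266°
wrap1 = wrap2 = π + 2β = 211.6532°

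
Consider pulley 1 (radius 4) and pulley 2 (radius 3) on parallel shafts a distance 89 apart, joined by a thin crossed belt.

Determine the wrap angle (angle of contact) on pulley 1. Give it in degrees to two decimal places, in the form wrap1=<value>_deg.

crossed belt: β = asin((r1+r2)/C) = asin(7/89) = 4.5111°
wrap1 = wrap2 = π + 2β = 189.0221°

wrap1=189.02_deg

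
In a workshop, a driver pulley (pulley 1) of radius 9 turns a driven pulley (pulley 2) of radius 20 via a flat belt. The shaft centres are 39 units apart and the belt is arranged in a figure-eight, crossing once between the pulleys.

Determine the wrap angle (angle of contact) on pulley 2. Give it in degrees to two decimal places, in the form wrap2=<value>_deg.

wrap2=276.08_deg

crossed belt: β = asin((r1+r2)/C) = asin(29/39) = 48.0381°
wrap1 = wrap2 = π + 2β = 276.0762°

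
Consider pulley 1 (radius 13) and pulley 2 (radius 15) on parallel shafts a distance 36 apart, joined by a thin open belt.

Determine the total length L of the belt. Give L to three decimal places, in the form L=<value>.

L=160.076

open belt: β = asin((r2−r1)/C) = asin(2/36) = 3.1847°
wrap1 = π − 2β = 173.6305°
wrap2 = π + 2β = 186.3695°
tangent length = C·cosβ = 35.9444
L = r1·wrap1 + r2·wrap2 + 2·C·cosβ = 13·3.0304 + 15·3.2528 + 2·35.9444 = 160.0757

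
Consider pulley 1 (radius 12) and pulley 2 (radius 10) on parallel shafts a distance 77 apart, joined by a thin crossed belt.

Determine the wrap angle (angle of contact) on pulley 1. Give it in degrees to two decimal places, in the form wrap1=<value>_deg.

wrap1=213.20_deg

crossed belt: β = asin((r1+r2)/C) = asin(22/77) = 16.6015°
wrap1 = wrap2 = π + 2β = 213.2031°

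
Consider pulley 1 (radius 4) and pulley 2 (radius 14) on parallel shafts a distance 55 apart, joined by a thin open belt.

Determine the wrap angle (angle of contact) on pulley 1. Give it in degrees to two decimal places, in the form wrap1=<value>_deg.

wrap1=159.05_deg

open belt: β = asin((r2−r1)/C) = asin(10/55) = 10.4757°
wrap1 = π − 2β = 159.0486°
wrap2 = π + 2β = 200.9514°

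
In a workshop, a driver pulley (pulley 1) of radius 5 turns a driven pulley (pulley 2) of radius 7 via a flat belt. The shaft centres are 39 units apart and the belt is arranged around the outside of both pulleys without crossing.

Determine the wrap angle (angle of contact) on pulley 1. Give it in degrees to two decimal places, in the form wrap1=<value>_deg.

wrap1=174.12_deg

open belt: β = asin((r2−r1)/C) = asin(2/39) = 2.9395°
wrap1 = π − 2β = 174.1209°
wrap2 = π + 2β = 185.8791°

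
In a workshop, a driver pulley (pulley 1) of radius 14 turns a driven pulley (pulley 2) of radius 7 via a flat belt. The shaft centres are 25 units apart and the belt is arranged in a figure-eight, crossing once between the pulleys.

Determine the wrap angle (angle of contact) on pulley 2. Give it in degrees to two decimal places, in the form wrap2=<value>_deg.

wrap2=294.28_deg

crossed belt: β = asin((r1+r2)/C) = asin(21/25) = 57.1401°
wrap1 = wrap2 = π + 2β = 294.2802°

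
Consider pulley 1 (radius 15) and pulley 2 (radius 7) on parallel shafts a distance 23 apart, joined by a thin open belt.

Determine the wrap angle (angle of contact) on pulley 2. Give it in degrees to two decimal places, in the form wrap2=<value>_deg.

wrap2=139.29_deg

open belt: β = asin((r2−r1)/C) = asin(-8/23) = -20.3544°
wrap1 = π − 2β = 220.7088°
wrap2 = π + 2β = 139.2912°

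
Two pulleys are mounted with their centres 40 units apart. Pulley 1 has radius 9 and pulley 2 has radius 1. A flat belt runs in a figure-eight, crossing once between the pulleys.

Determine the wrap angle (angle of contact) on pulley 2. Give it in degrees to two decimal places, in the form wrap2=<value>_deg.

wrap2=208.96_deg

crossed belt: β = asin((r1+r2)/C) = asin(10/40) = 14.4775°
wrap1 = wrap2 = π + 2β = 208.9550°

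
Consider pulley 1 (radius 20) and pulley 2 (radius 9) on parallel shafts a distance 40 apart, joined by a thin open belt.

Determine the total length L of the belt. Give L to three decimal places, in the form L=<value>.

open belt: β = asin((r2−r1)/C) = asin(-11/40) = -15.9620°
wrap1 = π − 2β = 211.9240°
wrap2 = π + 2β = 148.0760°
tangent length = C·cosβ = 38.4578
L = r1·wrap1 + r2·wrap2 + 2·C·cosβ = 20·3.6988 + 9·2.5844 + 2·38.4578 = 174.1507

L=174.151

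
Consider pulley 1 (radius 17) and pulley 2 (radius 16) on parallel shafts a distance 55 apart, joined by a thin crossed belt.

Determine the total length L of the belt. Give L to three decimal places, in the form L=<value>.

L=234.144

crossed belt: β = asin((r1+r2)/C) = asin(33/55) = 36.8699°
wrap1 = wrap2 = π + 2β = 253.7398°
tangent length = C·cosβ = 44.0000
L = (r1+r2)·wrap + 2·C·cosβ = 33·4.4286 + 2·44.0000 = 234.1436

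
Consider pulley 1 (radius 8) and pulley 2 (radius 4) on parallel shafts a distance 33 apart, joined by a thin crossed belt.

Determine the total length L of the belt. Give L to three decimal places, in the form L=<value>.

crossed belt: β = asin((r1+r2)/C) = asin(12/33) = 21.3237°
wrap1 = wrap2 = π + 2β = 222.6474°
tangent length = C·cosβ = 30.7409
L = (r1+r2)·wrap + 2·C·cosβ = 12·3.8859 + 2·30.7409 = 108.1129

L=108.113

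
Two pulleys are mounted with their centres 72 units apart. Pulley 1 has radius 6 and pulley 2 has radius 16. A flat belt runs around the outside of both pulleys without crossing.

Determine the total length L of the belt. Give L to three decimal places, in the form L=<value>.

L=214.506

open belt: β = asin((r2−r1)/C) = asin(10/72) = 7.9836°
wrap1 = π − 2β = 164.0329°
wrap2 = π + 2β = 195.9671°
tangent length = C·cosβ = 71.3022
L = r1·wrap1 + r2·wrap2 + 2·C·cosβ = 6·2.8629 + 16·3.4203 + 2·71.3022 = 214.5062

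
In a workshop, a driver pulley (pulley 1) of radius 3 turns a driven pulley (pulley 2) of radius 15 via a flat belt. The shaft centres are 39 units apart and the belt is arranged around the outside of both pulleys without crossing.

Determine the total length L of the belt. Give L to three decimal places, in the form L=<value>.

open belt: β = asin((r2−r1)/C) = asin(12/39) = 17.9202°
wrap1 = π − 2β = 144.1596°
wrap2 = π + 2β = 215.8404°
tangent length = C·cosβ = 37.1080
L = r1·wrap1 + r2·wrap2 + 2·C·cosβ = 3·2.5161 + 15·3.7671 + 2·37.1080 = 138.2710

L=138.271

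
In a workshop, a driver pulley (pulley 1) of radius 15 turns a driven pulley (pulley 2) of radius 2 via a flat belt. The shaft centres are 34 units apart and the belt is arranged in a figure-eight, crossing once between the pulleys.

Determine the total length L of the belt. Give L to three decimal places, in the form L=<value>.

crossed belt: β = asin((r1+r2)/C) = asin(17/34) = 30.0000°
wrap1 = wrap2 = π + 2β = 240.0000°
tangent length = C·cosβ = 29.4449
L = (r1+r2)·wrap + 2·C·cosβ = 17·4.1888 + 2·29.4449 = 130.0992

L=130.099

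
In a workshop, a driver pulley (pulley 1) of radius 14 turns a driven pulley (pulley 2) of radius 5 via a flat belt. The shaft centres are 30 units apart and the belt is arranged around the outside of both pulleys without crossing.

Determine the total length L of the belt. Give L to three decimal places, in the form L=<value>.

L=122.411

open belt: β = asin((r2−r1)/C) = asin(-9/30) = -17.4576°
wrap1 = π − 2β = 214.9152°
wrap2 = π + 2β = 145.0848°
tangent length = C·cosβ = 28.6182
L = r1·wrap1 + r2·wrap2 + 2·C·cosβ = 14·3.7510 + 5·2.5322 + 2·28.6182 = 122.4111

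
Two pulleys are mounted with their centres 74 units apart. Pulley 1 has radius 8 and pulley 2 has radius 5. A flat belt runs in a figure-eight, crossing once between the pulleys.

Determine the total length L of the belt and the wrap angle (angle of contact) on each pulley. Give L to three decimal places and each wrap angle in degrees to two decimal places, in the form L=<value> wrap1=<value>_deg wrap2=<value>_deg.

crossed belt: β = asin((r1+r2)/C) = asin(13/74) = 10.1180°
wrap1 = wrap2 = π + 2β = 200.2360°
tangent length = C·cosβ = 72.8492
L = (r1+r2)·wrap + 2·C·cosβ = 13·3.4948 + 2·72.8492 = 191.1304

L=191.130 wrap1=200.24_deg wrap2=200.24_deg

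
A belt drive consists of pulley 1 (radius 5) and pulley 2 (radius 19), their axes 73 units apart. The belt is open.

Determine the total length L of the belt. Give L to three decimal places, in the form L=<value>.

open belt: β = asin((r2−r1)/C) = asin(14/73) = 11.0567°
wrap1 = π − 2β = 157.8865°
wrap2 = π + 2β = 202.1135°
tangent length = C·cosβ = 71.6450
L = r1·wrap1 + r2·wrap2 + 2·C·cosβ = 5·2.7556 + 19·3.5275 + 2·71.6450 = 224.0915

L=224.091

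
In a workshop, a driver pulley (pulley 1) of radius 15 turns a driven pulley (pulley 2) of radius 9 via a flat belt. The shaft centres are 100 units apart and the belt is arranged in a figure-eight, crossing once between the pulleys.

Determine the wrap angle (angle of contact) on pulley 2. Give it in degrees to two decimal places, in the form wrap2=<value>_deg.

wrap2=207.77_deg

crossed belt: β = asin((r1+r2)/C) = asin(24/100) = 13.8865°
wrap1 = wrap2 = π + 2β = 207.7731°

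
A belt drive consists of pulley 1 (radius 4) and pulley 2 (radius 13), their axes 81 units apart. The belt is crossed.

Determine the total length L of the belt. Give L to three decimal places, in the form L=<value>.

crossed belt: β = asin((r1+r2)/C) = asin(17/81) = 12.1151°
wrap1 = wrap2 = π + 2β = 204.2302°
tangent length = C·cosβ = 79.1960
L = (r1+r2)·wrap + 2·C·cosβ = 17·3.5645 + 2·79.1960 = 218.9882

L=218.988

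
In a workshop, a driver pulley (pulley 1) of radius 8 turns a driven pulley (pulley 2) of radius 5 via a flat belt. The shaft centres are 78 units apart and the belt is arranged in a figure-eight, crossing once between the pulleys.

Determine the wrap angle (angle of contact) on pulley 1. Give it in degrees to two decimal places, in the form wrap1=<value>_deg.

crossed belt: β = asin((r1+r2)/C) = asin(13/78) = 9.5941°
wrap1 = wrap2 = π + 2β = 199.1881°

wrap1=199.19_deg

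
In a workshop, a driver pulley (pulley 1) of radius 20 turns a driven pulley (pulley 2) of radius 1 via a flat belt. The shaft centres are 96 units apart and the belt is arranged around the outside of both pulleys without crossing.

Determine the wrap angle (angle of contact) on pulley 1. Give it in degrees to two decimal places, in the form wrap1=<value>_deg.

wrap1=202.83_deg

open belt: β = asin((r2−r1)/C) = asin(-19/96) = -11.4152°
wrap1 = π − 2β = 202.8303°
wrap2 = π + 2β = 157.1697°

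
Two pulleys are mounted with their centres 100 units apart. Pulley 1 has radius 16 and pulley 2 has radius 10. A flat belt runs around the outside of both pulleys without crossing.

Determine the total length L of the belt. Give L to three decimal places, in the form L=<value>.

L=282.042

open belt: β = asin((r2−r1)/C) = asin(-6/100) = -3.4398°
wrap1 = π − 2β = 186.8796°
wrap2 = π + 2β = 173.1204°
tangent length = C·cosβ = 99.8198
L = r1·wrap1 + r2·wrap2 + 2·C·cosβ = 16·3.2617 + 10·3.0215 + 2·99.8198 = 282.0415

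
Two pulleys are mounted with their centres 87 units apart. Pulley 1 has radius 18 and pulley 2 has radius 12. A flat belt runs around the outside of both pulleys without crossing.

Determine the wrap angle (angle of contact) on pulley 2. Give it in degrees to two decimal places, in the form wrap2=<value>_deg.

wrap2=172.09_deg

open belt: β = asin((r2−r1)/C) = asin(-6/87) = -3.9546°
wrap1 = π − 2β = 187.9091°
wrap2 = π + 2β = 172.0909°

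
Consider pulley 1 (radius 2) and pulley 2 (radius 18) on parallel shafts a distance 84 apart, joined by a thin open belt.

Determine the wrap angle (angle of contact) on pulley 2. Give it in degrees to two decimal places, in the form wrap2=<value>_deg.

wrap2=201.96_deg

open belt: β = asin((r2−r1)/C) = asin(16/84) = 10.9806°
wrap1 = π − 2β = 158.0388°
wrap2 = π + 2β = 201.9612°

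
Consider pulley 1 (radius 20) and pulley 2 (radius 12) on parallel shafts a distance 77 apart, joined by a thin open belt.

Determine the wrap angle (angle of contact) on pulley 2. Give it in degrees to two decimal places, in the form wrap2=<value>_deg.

open belt: β = asin((r2−r1)/C) = asin(-8/77) = -5.9636°
wrap1 = π − 2β = 191.9271°
wrap2 = π + 2β = 168.0729°

wrap2=168.07_deg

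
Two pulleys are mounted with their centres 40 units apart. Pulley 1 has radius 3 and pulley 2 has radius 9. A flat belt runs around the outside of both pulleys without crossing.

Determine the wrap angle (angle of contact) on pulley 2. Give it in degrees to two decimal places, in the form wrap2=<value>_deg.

wrap2=197.25_deg

open belt: β = asin((r2−r1)/C) = asin(6/40) = 8.6269°
wrap1 = π − 2β = 162.7461°
wrap2 = π + 2β = 197.2539°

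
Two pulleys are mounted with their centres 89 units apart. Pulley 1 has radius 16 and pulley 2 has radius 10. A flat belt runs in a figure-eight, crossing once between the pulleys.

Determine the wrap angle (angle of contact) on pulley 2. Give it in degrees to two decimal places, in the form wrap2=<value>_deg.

crossed belt: β = asin((r1+r2)/C) = asin(26/89) = 16.9858°
wrap1 = wrap2 = π + 2β = 213.9716°

wrap2=213.97_deg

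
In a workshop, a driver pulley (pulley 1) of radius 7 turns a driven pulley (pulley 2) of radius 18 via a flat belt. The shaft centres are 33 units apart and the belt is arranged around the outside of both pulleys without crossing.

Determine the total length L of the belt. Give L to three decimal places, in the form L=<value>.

L=148.242

open belt: β = asin((r2−r1)/C) = asin(11/33) = 19.4712°
wrap1 = π − 2β = 141.0576°
wrap2 = π + 2β = 218.9424°
tangent length = C·cosβ = 31.1127
L = r1·wrap1 + r2·wrap2 + 2·C·cosβ = 7·2.4619 + 18·3.8213 + 2·31.1127 = 148.2416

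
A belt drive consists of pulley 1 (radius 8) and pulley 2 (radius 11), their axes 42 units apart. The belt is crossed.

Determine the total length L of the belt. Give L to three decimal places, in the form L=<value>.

L=152.442

crossed belt: β = asin((r1+r2)/C) = asin(19/42) = 26.8965°
wrap1 = wrap2 = π + 2β = 233.7931°
tangent length = C·cosβ = 37.4566
L = (r1+r2)·wrap + 2·C·cosβ = 19·4.0805 + 2·37.4566 = 152.4420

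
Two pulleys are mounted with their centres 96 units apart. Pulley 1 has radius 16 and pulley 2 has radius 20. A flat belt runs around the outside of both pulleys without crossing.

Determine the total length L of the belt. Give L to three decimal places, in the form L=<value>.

L=305.264

open belt: β = asin((r2−r1)/C) = asin(4/96) = 2.3880°
wrap1 = π − 2β = 175.2240°
wrap2 = π + 2β = 184.7760°
tangent length = C·cosβ = 95.9166
L = r1·wrap1 + r2·wrap2 + 2·C·cosβ = 16·3.0582 + 20·3.2250 + 2·95.9166 = 305.2640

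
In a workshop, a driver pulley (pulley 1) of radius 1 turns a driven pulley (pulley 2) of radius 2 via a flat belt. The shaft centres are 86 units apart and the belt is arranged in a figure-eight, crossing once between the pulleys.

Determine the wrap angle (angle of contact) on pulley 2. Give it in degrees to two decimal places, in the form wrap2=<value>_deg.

wrap2=184.00_deg

crossed belt: β = asin((r1+r2)/C) = asin(3/86) = 1.9991°
wrap1 = wrap2 = π + 2β = 183.9982°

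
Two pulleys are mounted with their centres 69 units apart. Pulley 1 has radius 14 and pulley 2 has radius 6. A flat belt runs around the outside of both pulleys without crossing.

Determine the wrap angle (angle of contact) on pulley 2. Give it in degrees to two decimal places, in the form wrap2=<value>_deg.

wrap2=166.68_deg

open belt: β = asin((r2−r1)/C) = asin(-8/69) = -6.6580°
wrap1 = π − 2β = 193.3159°
wrap2 = π + 2β = 166.6841°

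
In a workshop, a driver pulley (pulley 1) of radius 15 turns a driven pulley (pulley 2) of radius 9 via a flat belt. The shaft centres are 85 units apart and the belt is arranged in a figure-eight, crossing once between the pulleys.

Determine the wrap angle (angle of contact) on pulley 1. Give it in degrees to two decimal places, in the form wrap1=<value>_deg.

crossed belt: β = asin((r1+r2)/C) = asin(24/85) = 16.4007°
wrap1 = wrap2 = π + 2β = 212.8014°

wrap1=212.80_deg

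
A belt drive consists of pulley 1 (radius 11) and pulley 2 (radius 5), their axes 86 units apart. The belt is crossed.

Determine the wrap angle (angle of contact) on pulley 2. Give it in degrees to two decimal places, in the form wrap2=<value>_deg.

wrap2=201.44_deg

crossed belt: β = asin((r1+r2)/C) = asin(16/86) = 10.7222°
wrap1 = wrap2 = π + 2β = 201.4443°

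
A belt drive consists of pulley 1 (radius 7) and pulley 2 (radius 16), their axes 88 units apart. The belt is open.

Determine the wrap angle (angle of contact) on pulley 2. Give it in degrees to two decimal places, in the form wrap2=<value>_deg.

open belt: β = asin((r2−r1)/C) = asin(9/88) = 5.8701°
wrap1 = π − 2β = 168.2599°
wrap2 = π + 2β = 191.7401°

wrap2=191.74_deg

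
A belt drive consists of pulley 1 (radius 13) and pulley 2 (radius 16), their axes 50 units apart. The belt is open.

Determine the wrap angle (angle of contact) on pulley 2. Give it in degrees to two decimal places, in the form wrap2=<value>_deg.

wrap2=186.88_deg

open belt: β = asin((r2−r1)/C) = asin(3/50) = 3.4398°
wrap1 = π − 2β = 173.1204°
wrap2 = π + 2β = 186.8796°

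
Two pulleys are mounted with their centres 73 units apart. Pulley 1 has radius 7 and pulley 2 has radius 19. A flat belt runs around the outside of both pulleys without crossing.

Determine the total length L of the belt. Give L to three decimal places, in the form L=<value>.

L=229.658

open belt: β = asin((r2−r1)/C) = asin(12/73) = 9.4614°
wrap1 = π − 2β = 161.0771°
wrap2 = π + 2β = 198.9229°
tangent length = C·cosβ = 72.0069
L = r1·wrap1 + r2·wrap2 + 2·C·cosβ = 7·2.8113 + 19·3.4719 + 2·72.0069 = 229.6585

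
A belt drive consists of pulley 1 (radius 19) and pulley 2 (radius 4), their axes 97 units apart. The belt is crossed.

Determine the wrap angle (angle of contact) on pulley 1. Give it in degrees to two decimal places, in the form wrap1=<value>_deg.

crossed belt: β = asin((r1+r2)/C) = asin(23/97) = 13.7162°
wrap1 = wrap2 = π + 2β = 207.4325°

wrap1=207.43_deg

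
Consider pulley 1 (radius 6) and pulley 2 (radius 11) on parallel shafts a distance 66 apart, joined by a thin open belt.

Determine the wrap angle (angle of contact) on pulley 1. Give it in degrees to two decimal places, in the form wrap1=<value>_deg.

wrap1=171.31_deg

open belt: β = asin((r2−r1)/C) = asin(5/66) = 4.3448°
wrap1 = π − 2β = 171.3105°
wrap2 = π + 2β = 188.6895°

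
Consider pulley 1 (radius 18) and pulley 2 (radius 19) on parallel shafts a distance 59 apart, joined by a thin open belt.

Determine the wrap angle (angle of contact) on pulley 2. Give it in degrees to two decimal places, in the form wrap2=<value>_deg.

wrap2=181.94_deg

open belt: β = asin((r2−r1)/C) = asin(1/59) = 0.9712°
wrap1 = π − 2β = 178.0577°
wrap2 = π + 2β = 181.9423°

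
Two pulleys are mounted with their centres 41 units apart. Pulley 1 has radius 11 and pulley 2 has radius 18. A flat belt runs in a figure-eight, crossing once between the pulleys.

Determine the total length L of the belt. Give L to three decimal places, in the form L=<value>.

L=194.642

crossed belt: β = asin((r1+r2)/C) = asin(29/41) = 45.0170°
wrap1 = wrap2 = π + 2β = 270.0341°
tangent length = C·cosβ = 28.9828
L = (r1+r2)·wrap + 2·C·cosβ = 29·4.7130 + 2·28.9828 = 194.6420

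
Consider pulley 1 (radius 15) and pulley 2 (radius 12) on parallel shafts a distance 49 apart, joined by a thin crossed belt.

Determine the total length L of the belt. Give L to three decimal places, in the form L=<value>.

crossed belt: β = asin((r1+r2)/C) = asin(27/49) = 33.4370°
wrap1 = wrap2 = π + 2β = 246.8741°
tangent length = C·cosβ = 40.8901
L = (r1+r2)·wrap + 2·C·cosβ = 27·4.3088 + 2·40.8901 = 198.1169

L=198.117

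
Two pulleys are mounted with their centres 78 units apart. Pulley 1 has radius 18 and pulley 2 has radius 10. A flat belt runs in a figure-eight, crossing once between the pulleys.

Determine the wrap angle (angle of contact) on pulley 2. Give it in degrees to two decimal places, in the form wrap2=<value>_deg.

crossed belt: β = asin((r1+r2)/C) = asin(28/78) = 21.0372°
wrap1 = wrap2 = π + 2β = 222.0744°

wrap2=222.07_deg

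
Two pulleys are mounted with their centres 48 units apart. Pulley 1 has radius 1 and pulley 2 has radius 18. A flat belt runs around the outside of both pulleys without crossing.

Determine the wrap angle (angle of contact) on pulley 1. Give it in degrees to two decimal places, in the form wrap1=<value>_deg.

wrap1=138.52_deg

open belt: β = asin((r2−r1)/C) = asin(17/48) = 20.7424°
wrap1 = π − 2β = 138.5152°
wrap2 = π + 2β = 221.4848°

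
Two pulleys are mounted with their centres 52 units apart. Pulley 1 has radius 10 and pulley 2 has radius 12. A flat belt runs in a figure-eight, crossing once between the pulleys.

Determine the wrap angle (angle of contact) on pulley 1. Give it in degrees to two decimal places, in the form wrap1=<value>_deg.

wrap1=230.06_deg

crossed belt: β = asin((r1+r2)/C) = asin(22/52) = 25.0290°
wrap1 = wrap2 = π + 2β = 230.0580°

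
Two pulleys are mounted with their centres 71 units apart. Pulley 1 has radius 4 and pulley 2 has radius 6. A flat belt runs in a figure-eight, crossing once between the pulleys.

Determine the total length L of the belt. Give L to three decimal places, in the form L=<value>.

L=174.827

crossed belt: β = asin((r1+r2)/C) = asin(10/71) = 8.0967°
wrap1 = wrap2 = π + 2β = 196.1935°
tangent length = C·cosβ = 70.2922
L = (r1+r2)·wrap + 2·C·cosβ = 10·3.4242 + 2·70.2922 = 174.8267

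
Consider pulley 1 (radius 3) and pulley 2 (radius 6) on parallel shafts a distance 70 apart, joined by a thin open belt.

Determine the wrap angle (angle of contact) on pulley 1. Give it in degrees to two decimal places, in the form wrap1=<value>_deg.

open belt: β = asin((r2−r1)/C) = asin(3/70) = 2.4563°
wrap1 = π − 2β = 175.0874°
wrap2 = π + 2β = 184.9126°

wrap1=175.09_deg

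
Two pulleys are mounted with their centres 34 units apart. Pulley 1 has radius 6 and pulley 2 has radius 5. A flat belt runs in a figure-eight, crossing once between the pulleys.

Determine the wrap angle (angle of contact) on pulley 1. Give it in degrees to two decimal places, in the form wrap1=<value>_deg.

crossed belt: β = asin((r1+r2)/C) = asin(11/34) = 18.8765°
wrap1 = wrap2 = π + 2β = 217.7530°

wrap1=217.75_deg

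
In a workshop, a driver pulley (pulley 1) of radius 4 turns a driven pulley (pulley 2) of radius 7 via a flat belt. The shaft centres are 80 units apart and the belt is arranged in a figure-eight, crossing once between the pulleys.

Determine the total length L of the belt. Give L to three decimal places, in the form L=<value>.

L=196.072

crossed belt: β = asin((r1+r2)/C) = asin(11/80) = 7.9032°
wrap1 = wrap2 = π + 2β = 195.8064°
tangent length = C·cosβ = 79.2401
L = (r1+r2)·wrap + 2·C·cosβ = 11·3.4175 + 2·79.2401 = 196.0724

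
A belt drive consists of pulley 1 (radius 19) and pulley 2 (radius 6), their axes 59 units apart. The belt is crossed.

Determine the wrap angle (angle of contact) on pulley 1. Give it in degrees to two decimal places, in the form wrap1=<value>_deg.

wrap1=230.14_deg

crossed belt: β = asin((r1+r2)/C) = asin(25/59) = 25.0702°
wrap1 = wrap2 = π + 2β = 230.1405°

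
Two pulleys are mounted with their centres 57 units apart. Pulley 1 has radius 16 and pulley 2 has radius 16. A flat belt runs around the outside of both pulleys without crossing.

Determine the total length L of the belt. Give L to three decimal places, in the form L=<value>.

open belt: β = asin((r2−r1)/C) = asin(0/57) = 0.0000°
wrap1 = π − 2β = 180.0000°
wrap2 = π + 2β = 180.0000°
tangent length = C·cosβ = 57.0000
L = r1·wrap1 + r2·wrap2 + 2·C·cosβ = 16·3.1416 + 16·3.1416 + 2·57.0000 = 214.5310

L=214.531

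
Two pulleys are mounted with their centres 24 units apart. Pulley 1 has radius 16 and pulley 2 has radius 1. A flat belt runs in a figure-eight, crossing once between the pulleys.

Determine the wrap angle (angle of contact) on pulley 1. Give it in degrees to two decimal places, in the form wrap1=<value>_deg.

crossed belt: β = asin((r1+r2)/C) = asin(17/24) = 45.0995°
wrap1 = wrap2 = π + 2β = 270.1989°

wrap1=270.20_deg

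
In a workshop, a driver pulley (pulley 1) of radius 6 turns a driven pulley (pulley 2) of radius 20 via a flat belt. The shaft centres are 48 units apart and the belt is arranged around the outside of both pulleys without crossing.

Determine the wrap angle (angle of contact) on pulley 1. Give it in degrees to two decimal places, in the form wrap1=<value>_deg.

wrap1=146.08_deg

open belt: β = asin((r2−r1)/C) = asin(14/48) = 16.9578°
wrap1 = π − 2β = 146.0845°
wrap2 = π + 2β = 213.9155°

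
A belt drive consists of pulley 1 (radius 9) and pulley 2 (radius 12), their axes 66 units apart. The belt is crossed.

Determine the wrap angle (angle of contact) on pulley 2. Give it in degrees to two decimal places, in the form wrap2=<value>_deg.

wrap2=217.11_deg

crossed belt: β = asin((r1+r2)/C) = asin(21/66) = 18.5530°
wrap1 = wrap2 = π + 2β = 217.1060°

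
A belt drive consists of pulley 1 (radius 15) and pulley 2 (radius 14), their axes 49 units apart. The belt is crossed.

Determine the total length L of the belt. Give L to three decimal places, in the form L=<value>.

L=206.833

crossed belt: β = asin((r1+r2)/C) = asin(29/49) = 36.2875°
wrap1 = wrap2 = π + 2β = 252.5749°
tangent length = C·cosβ = 39.4968
L = (r1+r2)·wrap + 2·C·cosβ = 29·4.4083 + 2·39.4968 = 206.8333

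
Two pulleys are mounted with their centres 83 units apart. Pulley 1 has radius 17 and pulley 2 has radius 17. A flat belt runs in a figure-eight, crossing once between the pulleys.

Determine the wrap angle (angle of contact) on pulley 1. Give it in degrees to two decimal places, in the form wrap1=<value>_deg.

wrap1=228.36_deg

crossed belt: β = asin((r1+r2)/C) = asin(34/83) = 24.1821°
wrap1 = wrap2 = π + 2β = 228.3643°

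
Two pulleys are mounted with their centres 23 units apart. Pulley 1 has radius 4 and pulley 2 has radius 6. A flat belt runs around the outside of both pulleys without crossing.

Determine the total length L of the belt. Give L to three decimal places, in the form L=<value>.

L=77.590

open belt: β = asin((r2−r1)/C) = asin(2/23) = 4.9885°
wrap1 = π − 2β = 170.0229°
wrap2 = π + 2β = 189.9771°
tangent length = C·cosβ = 22.9129
L = r1·wrap1 + r2·wrap2 + 2·C·cosβ = 4·2.9675 + 6·3.3157 + 2·22.9129 = 77.5899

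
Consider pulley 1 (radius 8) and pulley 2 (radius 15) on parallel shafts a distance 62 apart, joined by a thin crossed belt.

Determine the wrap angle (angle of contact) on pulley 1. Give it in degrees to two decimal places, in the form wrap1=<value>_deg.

crossed belt: β = asin((r1+r2)/C) = asin(23/62) = 21.7753°
wrap1 = wrap2 = π + 2β = 223.5506°

wrap1=223.55_deg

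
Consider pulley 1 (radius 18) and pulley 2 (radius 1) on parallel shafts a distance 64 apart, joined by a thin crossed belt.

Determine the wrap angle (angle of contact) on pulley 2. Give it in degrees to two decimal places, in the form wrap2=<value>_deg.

wrap2=214.54_deg

crossed belt: β = asin((r1+r2)/C) = asin(19/64) = 17.2700°
wrap1 = wrap2 = π + 2β = 214.5400°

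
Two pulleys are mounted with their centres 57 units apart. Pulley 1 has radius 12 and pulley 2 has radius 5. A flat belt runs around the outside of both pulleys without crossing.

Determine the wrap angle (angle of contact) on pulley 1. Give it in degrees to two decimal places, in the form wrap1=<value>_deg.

wrap1=194.11_deg

open belt: β = asin((r2−r1)/C) = asin(-7/57) = -7.0541°
wrap1 = π − 2β = 194.1083°
wrap2 = π + 2β = 165.8917°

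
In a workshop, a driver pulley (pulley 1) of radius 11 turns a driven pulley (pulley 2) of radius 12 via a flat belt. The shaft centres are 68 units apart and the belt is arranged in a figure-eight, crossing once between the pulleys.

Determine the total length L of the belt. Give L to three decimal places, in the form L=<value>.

L=216.113

crossed belt: β = asin((r1+r2)/C) = asin(23/68) = 19.7694°
wrap1 = wrap2 = π + 2β = 219.5388°
tangent length = C·cosβ = 63.9922
L = (r1+r2)·wrap + 2·C·cosβ = 23·3.8317 + 2·63.9922 = 216.1129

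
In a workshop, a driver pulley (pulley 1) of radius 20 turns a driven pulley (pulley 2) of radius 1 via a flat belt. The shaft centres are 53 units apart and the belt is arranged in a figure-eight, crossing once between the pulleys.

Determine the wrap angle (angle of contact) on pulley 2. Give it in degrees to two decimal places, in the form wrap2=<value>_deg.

wrap2=226.68_deg

crossed belt: β = asin((r1+r2)/C) = asin(21/53) = 23.3425°
wrap1 = wrap2 = π + 2β = 226.6850°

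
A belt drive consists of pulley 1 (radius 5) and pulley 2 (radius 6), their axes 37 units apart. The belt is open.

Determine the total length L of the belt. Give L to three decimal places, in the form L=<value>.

L=108.585

open belt: β = asin((r2−r1)/C) = asin(1/37) = 1.5487°
wrap1 = π − 2β = 176.9026°
wrap2 = π + 2β = 183.0974°
tangent length = C·cosβ = 36.9865
L = r1·wrap1 + r2·wrap2 + 2·C·cosβ = 5·3.0875 + 6·3.1957 + 2·36.9865 = 108.5845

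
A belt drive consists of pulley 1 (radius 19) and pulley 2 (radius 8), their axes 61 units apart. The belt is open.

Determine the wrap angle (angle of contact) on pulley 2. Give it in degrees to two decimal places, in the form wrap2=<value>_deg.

open belt: β = asin((r2−r1)/C) = asin(-11/61) = -10.3889°
wrap1 = π − 2β = 200.7777°
wrap2 = π + 2β = 159.2223°

wrap2=159.22_deg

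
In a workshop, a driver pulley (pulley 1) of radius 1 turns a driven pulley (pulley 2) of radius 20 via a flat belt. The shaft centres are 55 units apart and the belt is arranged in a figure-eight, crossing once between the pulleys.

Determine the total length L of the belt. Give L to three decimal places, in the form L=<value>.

crossed belt: β = asin((r1+r2)/C) = asin(21/55) = 22.4464°
wrap1 = wrap2 = π + 2β = 224.8927°
tangent length = C·cosβ = 50.8331
L = (r1+r2)·wrap + 2·C·cosβ = 21·3.9251 + 2·50.8331 = 184.0936

L=184.094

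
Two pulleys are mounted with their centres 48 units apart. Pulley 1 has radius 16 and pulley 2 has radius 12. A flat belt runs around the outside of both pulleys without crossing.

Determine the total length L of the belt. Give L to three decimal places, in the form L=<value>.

L=184.298

open belt: β = asin((r2−r1)/C) = asin(-4/48) = -4.7802°
wrap1 = π − 2β = 189.5604°
wrap2 = π + 2β = 170.4396°
tangent length = C·cosβ = 47.8330
L = r1·wrap1 + r2·wrap2 + 2·C·cosβ = 16·3.3085 + 12·2.9747 + 2·47.8330 = 184.2981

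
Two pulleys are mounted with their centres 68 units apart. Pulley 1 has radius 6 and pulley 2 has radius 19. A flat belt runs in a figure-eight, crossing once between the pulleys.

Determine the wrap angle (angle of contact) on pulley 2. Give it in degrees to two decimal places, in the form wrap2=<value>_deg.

crossed belt: β = asin((r1+r2)/C) = asin(25/68) = 21.5706°
wrap1 = wrap2 = π + 2β = 223.1412°

wrap2=223.14_deg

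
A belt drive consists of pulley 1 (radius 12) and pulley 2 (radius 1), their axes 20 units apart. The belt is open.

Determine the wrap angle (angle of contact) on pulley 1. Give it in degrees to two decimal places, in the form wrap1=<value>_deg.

open belt: β = asin((r2−r1)/C) = asin(-11/20) = -33.3670°
wrap1 = π − 2β = 246.7340°
wrap2 = π + 2β = 113.2660°

wrap1=246.73_deg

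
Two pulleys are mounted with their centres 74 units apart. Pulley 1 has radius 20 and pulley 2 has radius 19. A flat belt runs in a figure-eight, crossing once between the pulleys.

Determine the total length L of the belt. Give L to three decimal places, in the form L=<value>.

crossed belt: β = asin((r1+r2)/C) = asin(39/74) = 31.8048°
wrap1 = wrap2 = π + 2β = 243.6096°
tangent length = C·cosβ = 62.8888
L = (r1+r2)·wrap + 2·C·cosβ = 39·4.2518 + 2·62.8888 = 291.5974

L=291.597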